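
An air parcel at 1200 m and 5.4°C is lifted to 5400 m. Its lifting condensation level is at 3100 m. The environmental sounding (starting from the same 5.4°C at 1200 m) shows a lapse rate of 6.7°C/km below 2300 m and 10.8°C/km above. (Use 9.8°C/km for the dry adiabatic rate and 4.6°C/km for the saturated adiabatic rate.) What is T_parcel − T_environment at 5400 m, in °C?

+11.65°C (parcel warmer than environment)

Parcel:
  1200–3100 m, dry: Δz = 1.9 km ⇒ ΔT = -18.62°C; T = -13.22°C
  3100–5400 m, saturated: Δz = 2.3 km ⇒ ΔT = -10.58°C; T = -23.8°C
Environment:
  1200–2300 m, environment, lower layer: Δz = 1.1 km ⇒ ΔT = -7.37°C; T = -1.97°C
  2300–5400 m, environment, upper layer: Δz = 3.1 km ⇒ ΔT = -33.48°C; T = -35.45°C
T_parcel − T_env = -23.8 − (-35.45) = +11.65°C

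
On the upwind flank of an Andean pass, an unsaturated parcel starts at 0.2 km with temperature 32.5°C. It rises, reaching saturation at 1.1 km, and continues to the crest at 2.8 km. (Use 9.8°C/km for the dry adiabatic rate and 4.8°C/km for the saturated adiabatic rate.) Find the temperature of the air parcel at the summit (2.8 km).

15.52°C

200 → 1100 m (dry, 9.8°C/km): ΔT = -9.8 × 0.9 = -8.82°C → T = 23.68°C
1100 → 2800 m (saturated, 4.8°C/km): ΔT = -4.8 × 1.7 = -8.16°C → T = 15.52°C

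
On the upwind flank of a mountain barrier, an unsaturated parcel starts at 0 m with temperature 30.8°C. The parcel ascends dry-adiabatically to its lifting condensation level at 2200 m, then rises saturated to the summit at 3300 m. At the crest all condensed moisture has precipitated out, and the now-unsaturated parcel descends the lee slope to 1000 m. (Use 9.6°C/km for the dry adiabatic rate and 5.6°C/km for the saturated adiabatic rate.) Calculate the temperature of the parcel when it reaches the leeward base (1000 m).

0 → 2200 m (dry, 9.6°C/km): ΔT = -9.6 × 2.2 = -21.12°C → T = 9.68°C
2200 → 3300 m (saturated, 5.6°C/km): ΔT = -5.6 × 1.1 = -6.16°C → T = 3.52°C
3300 → 1000 m (dry descent, 9.6°C/km): ΔT = +9.6 × 2.3 = +22.08°C → T = 25.6°C

25.6°C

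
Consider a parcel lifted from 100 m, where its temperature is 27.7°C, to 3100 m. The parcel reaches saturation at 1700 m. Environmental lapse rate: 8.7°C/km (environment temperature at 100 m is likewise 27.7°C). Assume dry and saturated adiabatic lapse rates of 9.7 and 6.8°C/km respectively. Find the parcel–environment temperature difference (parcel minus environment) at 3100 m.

Parcel:
  100 → 1700 m (dry, 9.7°C/km): ΔT = -9.7 × 1.6 = -15.52°C → T = 12.18°C
  1700 → 3100 m (saturated, 6.8°C/km): ΔT = -6.8 × 1.4 = -9.52°C → T = 2.66°C
Environment:
  100 → 3100 m (environment, 8.7°C/km): ΔT = -8.7 × 3 = -26.1°C → T = 1.6°C
T_parcel − T_env = 2.66 − 1.6 = +1.06°C

+1.06°C (parcel warmer than environment)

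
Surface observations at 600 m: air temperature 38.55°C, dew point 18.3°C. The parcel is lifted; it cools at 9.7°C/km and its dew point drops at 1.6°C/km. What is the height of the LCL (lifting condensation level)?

3100 m

T and T_d converge at 9.7 − 1.6 = 8.1°C per km
Height above start = (38.55 − 18.3) / 8.1 = 2.5 km
LCL altitude = 600 m + 2500 m = 3100 m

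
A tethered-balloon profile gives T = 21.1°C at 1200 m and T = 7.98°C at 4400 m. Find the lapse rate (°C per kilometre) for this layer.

4.1°C/km

Γ = −ΔT/Δz = (21.1 − 7.98) / (4400 − 1200) m
  = 13.12°C / 3.2 km = 4.1°C/km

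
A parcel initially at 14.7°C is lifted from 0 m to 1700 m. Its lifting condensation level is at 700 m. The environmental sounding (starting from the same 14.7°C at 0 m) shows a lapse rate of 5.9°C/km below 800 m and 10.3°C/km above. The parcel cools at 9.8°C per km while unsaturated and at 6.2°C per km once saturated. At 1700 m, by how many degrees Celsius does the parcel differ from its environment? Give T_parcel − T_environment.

Parcel:
  0 → 700 m (dry, 9.8°C/km): ΔT = -9.8 × 0.7 = -6.86°C → T = 7.84°C
  700 → 1700 m (saturated, 6.2°C/km): ΔT = -6.2 × 1 = -6.2°C → T = 1.64°C
Environment:
  0 → 800 m (environment, lower layer, 5.9°C/km): ΔT = -5.9 × 0.8 = -4.72°C → T = 9.98°C
  800 → 1700 m (environment, upper layer, 10.3°C/km): ΔT = -10.3 × 0.9 = -9.27°C → T = 0.71°C
T_parcel − T_env = 1.64 − 0.71 = +0.93°C

+0.93°C (parcel warmer than environment)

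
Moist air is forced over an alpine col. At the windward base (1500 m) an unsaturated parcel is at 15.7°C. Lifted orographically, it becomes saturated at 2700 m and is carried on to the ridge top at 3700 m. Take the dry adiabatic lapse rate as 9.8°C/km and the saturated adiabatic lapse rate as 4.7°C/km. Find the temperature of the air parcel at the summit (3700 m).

-0.76°C

1500 → 2700 m (dry, 9.8°C/km): ΔT = -9.8 × 1.2 = -11.76°C → T = 3.94°C
2700 → 3700 m (saturated, 4.7°C/km): ΔT = -4.7 × 1 = -4.7°C → T = -0.76°C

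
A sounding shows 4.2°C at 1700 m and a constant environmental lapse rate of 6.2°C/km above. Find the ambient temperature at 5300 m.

-18.12°C

1700–5300 m, environmental: Δz = 3.6 km ⇒ ΔT = -22.32°C; T = -18.12°C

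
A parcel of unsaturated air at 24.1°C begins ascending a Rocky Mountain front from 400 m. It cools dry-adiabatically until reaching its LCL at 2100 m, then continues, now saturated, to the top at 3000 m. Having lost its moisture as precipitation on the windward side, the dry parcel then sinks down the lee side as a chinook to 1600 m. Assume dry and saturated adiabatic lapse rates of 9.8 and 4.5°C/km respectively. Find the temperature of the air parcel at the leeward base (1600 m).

17.11°C

From 400 m to 2100 m (dry): cools by 9.8 × 1.7 = 16.66°C, giving 7.44°C.
From 2100 m to 3000 m (saturated): cools by 4.5 × 0.9 = 4.05°C, giving 3.39°C.
From 3000 m to 1600 m (dry descent): warms by 9.8 × 1.4 = 13.72°C, giving 17.11°C.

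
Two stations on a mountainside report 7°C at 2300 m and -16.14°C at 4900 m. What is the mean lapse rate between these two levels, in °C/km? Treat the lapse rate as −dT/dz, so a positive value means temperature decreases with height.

Γ = −ΔT/Δz = (7 − (-16.14)) / (4900 − 2300) m
  = 23.14°C / 2.6 km = 8.9°C/km

8.9°C/km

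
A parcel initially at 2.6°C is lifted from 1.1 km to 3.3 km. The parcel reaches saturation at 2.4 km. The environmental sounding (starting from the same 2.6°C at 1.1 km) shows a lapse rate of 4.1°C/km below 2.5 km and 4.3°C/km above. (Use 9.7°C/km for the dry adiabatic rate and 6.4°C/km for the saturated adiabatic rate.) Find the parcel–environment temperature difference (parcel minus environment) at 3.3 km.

Parcel:
  1100 → 2400 m (dry, 9.7°C/km): ΔT = -9.7 × 1.3 = -12.61°C → T = -10.01°C
  2400 → 3300 m (saturated, 6.4°C/km): ΔT = -6.4 × 0.9 = -5.76°C → T = -15.77°C
Environment:
  1100 → 2500 m (environment, lower layer, 4.1°C/km): ΔT = -4.1 × 1.4 = -5.74°C → T = -3.14°C
  2500 → 3300 m (environment, upper layer, 4.3°C/km): ΔT = -4.3 × 0.8 = -3.44°C → T = -6.58°C
T_parcel − T_env = -15.77 − (-6.58) = -9.19°C

-9.19°C (parcel cooler than environment)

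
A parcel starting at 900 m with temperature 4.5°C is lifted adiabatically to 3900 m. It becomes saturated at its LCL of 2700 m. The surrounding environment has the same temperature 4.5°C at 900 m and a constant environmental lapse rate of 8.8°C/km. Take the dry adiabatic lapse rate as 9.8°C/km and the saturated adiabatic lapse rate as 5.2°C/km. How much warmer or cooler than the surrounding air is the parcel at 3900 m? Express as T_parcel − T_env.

Parcel:
  900 → 2700 m (dry, 9.8°C/km): ΔT = -9.8 × 1.8 = -17.64°C → T = -13.14°C
  2700 → 3900 m (saturated, 5.2°C/km): ΔT = -5.2 × 1.2 = -6.24°C → T = -19.38°C
Environment:
  900 → 3900 m (environment, 8.8°C/km): ΔT = -8.8 × 3 = -26.4°C → T = -21.9°C
T_parcel − T_env = -19.38 − (-21.9) = +2.52°C

+2.52°C (parcel warmer than environment)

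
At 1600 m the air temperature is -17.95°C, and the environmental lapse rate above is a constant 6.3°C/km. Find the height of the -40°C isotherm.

5100 m

Height above start = (-17.95 − (-40)) / 6.3 = 3.5 km
Altitude = 1600 m + 3500 m = 5100 m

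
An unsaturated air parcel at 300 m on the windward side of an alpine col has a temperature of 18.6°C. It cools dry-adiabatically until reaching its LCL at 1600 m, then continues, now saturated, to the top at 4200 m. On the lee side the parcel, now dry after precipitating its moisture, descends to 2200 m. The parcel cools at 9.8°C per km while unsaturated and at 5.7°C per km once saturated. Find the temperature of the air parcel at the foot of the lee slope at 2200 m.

Dry to 1600 m: -9.8 × 1.3 km = -12.74°C, so T = 5.86°C.
Saturated to 4200 m: -5.7 × 2.6 km = -14.82°C, so T = -8.96°C.
Dry descent to 2200 m: +9.8 × 2 km = +19.6°C, so T = 10.64°C.

10.64°C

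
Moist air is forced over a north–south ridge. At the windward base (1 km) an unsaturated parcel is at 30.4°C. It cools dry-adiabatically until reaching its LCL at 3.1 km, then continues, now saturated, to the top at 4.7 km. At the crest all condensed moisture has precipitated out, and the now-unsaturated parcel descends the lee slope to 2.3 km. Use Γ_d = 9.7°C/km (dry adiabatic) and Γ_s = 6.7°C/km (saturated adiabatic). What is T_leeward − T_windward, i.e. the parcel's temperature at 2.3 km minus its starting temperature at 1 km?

-7.81°C

1000–3100 m, dry: Δz = 2.1 km ⇒ ΔT = -20.37°C; T = 10.03°C
3100–4700 m, saturated: Δz = 1.6 km ⇒ ΔT = -10.72°C; T = -0.69°C
4700–2300 m, dry descent: Δz = 2.4 km ⇒ ΔT = +23.28°C; T = 22.59°C
Net change vs windward start: 22.59 − 30.4 = -7.81°C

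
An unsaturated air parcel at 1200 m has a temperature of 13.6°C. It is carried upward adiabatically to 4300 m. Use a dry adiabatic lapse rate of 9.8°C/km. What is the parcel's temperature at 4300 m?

1200 → 4300 m (dry adiabatic, 9.8°C/km): ΔT = -9.8 × 3.1 = -30.38°C → T = -16.78°C

-16.78°C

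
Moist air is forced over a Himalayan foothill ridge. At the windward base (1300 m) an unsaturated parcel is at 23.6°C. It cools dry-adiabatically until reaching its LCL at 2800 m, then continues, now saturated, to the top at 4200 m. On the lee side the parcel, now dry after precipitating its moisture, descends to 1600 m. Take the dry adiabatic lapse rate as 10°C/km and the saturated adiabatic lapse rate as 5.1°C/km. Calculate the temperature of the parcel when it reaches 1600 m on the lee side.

27.46°C

1300–2800 m, dry: Δz = 1.5 km ⇒ ΔT = -15°C; T = 8.6°C
2800–4200 m, saturated: Δz = 1.4 km ⇒ ΔT = -7.14°C; T = 1.46°C
4200–1600 m, dry descent: Δz = 2.6 km ⇒ ΔT = +26°C; T = 27.46°C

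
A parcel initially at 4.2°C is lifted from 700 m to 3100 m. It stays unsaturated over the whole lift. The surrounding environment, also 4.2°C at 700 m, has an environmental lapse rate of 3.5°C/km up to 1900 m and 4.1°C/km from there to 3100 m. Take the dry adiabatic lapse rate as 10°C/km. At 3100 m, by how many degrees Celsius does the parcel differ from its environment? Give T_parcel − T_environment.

-14.88°C (parcel cooler than environment)

Parcel:
  700 → 3100 m (dry, 10°C/km): ΔT = -10 × 2.4 = -24°C → T = -19.8°C
Environment:
  700 → 1900 m (environment, lower layer, 3.5°C/km): ΔT = -3.5 × 1.2 = -4.2°C → T = 0°C
  1900 → 3100 m (environment, upper layer, 4.1°C/km): ΔT = -4.1 × 1.2 = -4.92°C → T = -4.92°C
T_parcel − T_env = -19.8 − (-4.92) = -14.88°C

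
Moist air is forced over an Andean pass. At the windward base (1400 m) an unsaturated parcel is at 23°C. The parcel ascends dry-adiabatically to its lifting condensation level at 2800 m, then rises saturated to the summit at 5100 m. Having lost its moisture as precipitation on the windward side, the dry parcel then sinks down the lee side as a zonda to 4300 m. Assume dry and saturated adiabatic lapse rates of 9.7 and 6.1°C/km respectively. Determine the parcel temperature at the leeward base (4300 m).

Dry to 2800 m: -9.7 × 1.4 km = -13.58°C, so T = 9.42°C.
Saturated to 5100 m: -6.1 × 2.3 km = -14.03°C, so T = -4.61°C.
Dry descent to 4300 m: +9.7 × 0.8 km = +7.76°C, so T = 3.15°C.

3.15°C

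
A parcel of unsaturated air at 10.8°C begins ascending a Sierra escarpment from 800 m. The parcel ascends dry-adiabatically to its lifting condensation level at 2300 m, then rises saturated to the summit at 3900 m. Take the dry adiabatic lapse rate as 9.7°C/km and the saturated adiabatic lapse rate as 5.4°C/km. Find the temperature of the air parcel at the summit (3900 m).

-12.39°C

Dry to 2300 m: -9.7 × 1.5 km = -14.55°C, so T = -3.75°C.
Saturated to 3900 m: -5.4 × 1.6 km = -8.64°C, so T = -12.39°C.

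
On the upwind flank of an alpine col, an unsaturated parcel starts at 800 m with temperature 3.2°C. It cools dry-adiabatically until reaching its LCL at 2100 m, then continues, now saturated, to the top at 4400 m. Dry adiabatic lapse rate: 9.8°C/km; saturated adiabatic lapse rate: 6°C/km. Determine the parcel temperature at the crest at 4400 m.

-23.34°C

Dry to 2100 m: -9.8 × 1.3 km = -12.74°C, so T = -9.54°C.
Saturated to 4400 m: -6 × 2.3 km = -13.8°C, so T = -23.34°C.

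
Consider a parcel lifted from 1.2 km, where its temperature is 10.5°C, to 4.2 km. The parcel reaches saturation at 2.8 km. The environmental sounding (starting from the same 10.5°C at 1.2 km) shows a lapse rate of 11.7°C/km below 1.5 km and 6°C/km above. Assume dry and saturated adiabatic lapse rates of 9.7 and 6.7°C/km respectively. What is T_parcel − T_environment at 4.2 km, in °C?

Parcel:
  1200–2800 m, dry: Δz = 1.6 km ⇒ ΔT = -15.52°C; T = -5.02°C
  2800–4200 m, saturated: Δz = 1.4 km ⇒ ΔT = -9.38°C; T = -14.4°C
Environment:
  1200–1500 m, environment, lower layer: Δz = 0.3 km ⇒ ΔT = -3.51°C; T = 6.99°C
  1500–4200 m, environment, upper layer: Δz = 2.7 km ⇒ ΔT = -16.2°C; T = -9.21°C
T_parcel − T_env = -14.4 − (-9.21) = -5.19°C

-5.19°C (parcel cooler than environment)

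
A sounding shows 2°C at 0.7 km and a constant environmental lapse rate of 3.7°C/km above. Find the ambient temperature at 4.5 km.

Environmental to 4500 m: -3.7 × 3.8 km = -14.06°C, so T = -12.06°C.

-12.06°C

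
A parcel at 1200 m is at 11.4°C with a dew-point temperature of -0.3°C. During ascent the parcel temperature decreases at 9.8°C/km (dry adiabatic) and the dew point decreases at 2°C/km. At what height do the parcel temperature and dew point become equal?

T and T_d converge at 9.8 − 2 = 7.8°C per km
Height above start = (11.4 − (-0.3)) / 7.8 = 1.5 km
LCL altitude = 1200 m + 1500 m = 2700 m

2700 m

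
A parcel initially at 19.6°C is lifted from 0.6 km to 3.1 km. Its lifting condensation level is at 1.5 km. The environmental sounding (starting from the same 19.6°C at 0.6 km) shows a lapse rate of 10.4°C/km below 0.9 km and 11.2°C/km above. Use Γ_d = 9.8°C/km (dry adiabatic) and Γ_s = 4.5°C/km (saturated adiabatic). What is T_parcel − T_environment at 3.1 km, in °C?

+11.74°C (parcel warmer than environment)

Parcel:
  Dry to 1500 m: -9.8 × 0.9 km = -8.82°C, so T = 10.78°C.
  Saturated to 3100 m: -4.5 × 1.6 km = -7.2°C, so T = 3.58°C.
Environment:
  Environment, lower layer to 900 m: -10.4 × 0.3 km = -3.12°C, so T = 16.48°C.
  Environment, upper layer to 3100 m: -11.2 × 2.2 km = -24.64°C, so T = -8.16°C.
T_parcel − T_env = 3.58 − (-8.16) = +11.74°C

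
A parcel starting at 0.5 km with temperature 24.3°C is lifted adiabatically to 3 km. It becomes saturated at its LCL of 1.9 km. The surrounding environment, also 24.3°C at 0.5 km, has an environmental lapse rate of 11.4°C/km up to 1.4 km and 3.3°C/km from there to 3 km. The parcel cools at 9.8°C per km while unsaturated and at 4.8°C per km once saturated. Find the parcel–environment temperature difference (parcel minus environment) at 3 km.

-3.46°C (parcel cooler than environment)

Parcel:
  From 500 m to 1900 m (dry): cools by 9.8 × 1.4 = 13.72°C, giving 10.58°C.
  From 1900 m to 3000 m (saturated): cools by 4.8 × 1.1 = 5.28°C, giving 5.3°C.
Environment:
  From 500 m to 1400 m (environment, lower layer): cools by 11.4 × 0.9 = 10.26°C, giving 14.04°C.
  From 1400 m to 3000 m (environment, upper layer): cools by 3.3 × 1.6 = 5.28°C, giving 8.76°C.
T_parcel − T_env = 5.3 − 8.76 = -3.46°C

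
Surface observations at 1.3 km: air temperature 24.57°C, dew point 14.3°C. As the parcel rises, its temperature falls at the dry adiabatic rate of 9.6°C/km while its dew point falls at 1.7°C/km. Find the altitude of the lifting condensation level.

2.6 km

T and T_d converge at 9.6 − 1.7 = 7.9°C per km
Height above start = (24.57 − 14.3) / 7.9 = 1.3 km
LCL altitude = 1300 m + 1300 m = 2600 m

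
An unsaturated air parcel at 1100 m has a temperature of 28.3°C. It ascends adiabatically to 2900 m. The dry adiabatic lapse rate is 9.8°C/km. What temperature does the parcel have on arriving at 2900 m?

10.66°C

1100 → 2900 m (dry adiabatic, 9.8°C/km): ΔT = -9.8 × 1.8 = -17.64°C → T = 10.66°C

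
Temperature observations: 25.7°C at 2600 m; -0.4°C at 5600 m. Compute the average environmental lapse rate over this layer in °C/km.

8.7°C/km

Γ = −ΔT/Δz = (25.7 − (-0.4)) / (5600 − 2600) m
  = 26.1°C / 3 km = 8.7°C/km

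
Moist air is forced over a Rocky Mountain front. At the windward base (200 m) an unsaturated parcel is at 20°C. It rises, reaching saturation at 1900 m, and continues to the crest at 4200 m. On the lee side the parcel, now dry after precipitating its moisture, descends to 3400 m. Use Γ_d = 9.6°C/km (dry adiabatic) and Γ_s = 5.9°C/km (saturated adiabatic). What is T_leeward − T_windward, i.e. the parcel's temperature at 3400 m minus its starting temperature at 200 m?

From 200 m to 1900 m (dry): cools by 9.6 × 1.7 = 16.32°C, giving 3.68°C.
From 1900 m to 4200 m (saturated): cools by 5.9 × 2.3 = 13.57°C, giving -9.89°C.
From 4200 m to 3400 m (dry descent): warms by 9.6 × 0.8 = 7.68°C, giving -2.21°C.
Net change vs windward start: -2.21 − 20 = -22.21°C

-22.21°C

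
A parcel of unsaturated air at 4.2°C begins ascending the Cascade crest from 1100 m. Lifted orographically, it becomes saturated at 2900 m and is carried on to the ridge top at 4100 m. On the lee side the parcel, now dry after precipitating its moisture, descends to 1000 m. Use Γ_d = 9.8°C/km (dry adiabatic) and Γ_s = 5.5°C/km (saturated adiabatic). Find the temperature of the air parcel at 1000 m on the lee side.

10.34°C

1100–2900 m, dry: Δz = 1.8 km ⇒ ΔT = -17.64°C; T = -13.44°C
2900–4100 m, saturated: Δz = 1.2 km ⇒ ΔT = -6.6°C; T = -20.04°C
4100–1000 m, dry descent: Δz = 3.1 km ⇒ ΔT = +30.38°C; T = 10.34°C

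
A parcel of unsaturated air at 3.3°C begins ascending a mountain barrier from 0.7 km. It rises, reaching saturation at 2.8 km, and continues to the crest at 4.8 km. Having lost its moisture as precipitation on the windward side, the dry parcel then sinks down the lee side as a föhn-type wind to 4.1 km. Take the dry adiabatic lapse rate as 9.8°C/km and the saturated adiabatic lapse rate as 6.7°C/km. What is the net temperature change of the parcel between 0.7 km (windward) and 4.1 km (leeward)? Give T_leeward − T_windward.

700–2800 m, dry: Δz = 2.1 km ⇒ ΔT = -20.58°C; T = -17.28°C
2800–4800 m, saturated: Δz = 2 km ⇒ ΔT = -13.4°C; T = -30.68°C
4800–4100 m, dry descent: Δz = 0.7 km ⇒ ΔT = +6.86°C; T = -23.82°C
Net change vs windward start: -23.82 − 3.3 = -27.12°C

-27.12°C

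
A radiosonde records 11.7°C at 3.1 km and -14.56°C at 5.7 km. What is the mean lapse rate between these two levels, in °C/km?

Γ = −ΔT/Δz = (11.7 − (-14.56)) / (5700 − 3100) m
  = 26.26°C / 2.6 km = 10.1°C/km

10.1°C/km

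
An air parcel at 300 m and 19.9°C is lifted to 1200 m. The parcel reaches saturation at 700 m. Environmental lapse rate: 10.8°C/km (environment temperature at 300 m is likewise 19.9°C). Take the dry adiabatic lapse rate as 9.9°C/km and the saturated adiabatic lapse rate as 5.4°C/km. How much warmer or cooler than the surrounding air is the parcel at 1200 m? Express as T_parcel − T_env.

Parcel:
  From 300 m to 700 m (dry): cools by 9.9 × 0.4 = 3.96°C, giving 15.94°C.
  From 700 m to 1200 m (saturated): cools by 5.4 × 0.5 = 2.7°C, giving 13.24°C.
Environment:
  From 300 m to 1200 m (environment): cools by 10.8 × 0.9 = 9.72°C, giving 10.18°C.
T_parcel − T_env = 13.24 − 10.18 = +3.06°C

+3.06°C (parcel warmer than environment)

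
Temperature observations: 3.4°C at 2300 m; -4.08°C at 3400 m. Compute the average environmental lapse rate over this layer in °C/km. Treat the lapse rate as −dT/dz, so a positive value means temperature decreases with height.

Γ = −ΔT/Δz = (3.4 − (-4.08)) / (3400 − 2300) m
  = 7.48°C / 1.1 km = 6.8°C/km

6.8°C/km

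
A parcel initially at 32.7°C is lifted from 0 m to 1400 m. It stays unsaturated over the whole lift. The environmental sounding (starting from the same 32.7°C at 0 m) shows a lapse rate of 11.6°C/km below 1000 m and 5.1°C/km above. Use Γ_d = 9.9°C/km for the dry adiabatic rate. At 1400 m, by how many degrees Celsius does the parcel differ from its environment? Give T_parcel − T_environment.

-0.22°C (parcel cooler than environment)

Parcel:
  Dry to 1400 m: -9.9 × 1.4 km = -13.86°C, so T = 18.84°C.
Environment:
  Environment, lower layer to 1000 m: -11.6 × 1 km = -11.6°C, so T = 21.1°C.
  Environment, upper layer to 1400 m: -5.1 × 0.4 km = -2.04°C, so T = 19.06°C.
T_parcel − T_env = 18.84 − 19.06 = -0.22°C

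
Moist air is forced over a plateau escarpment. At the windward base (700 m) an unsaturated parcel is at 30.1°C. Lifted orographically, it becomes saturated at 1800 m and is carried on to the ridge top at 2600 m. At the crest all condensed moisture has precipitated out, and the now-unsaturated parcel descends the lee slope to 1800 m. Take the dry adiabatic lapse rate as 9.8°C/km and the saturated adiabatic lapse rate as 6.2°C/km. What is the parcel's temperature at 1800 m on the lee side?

Dry to 1800 m: -9.8 × 1.1 km = -10.78°C, so T = 19.32°C.
Saturated to 2600 m: -6.2 × 0.8 km = -4.96°C, so T = 14.36°C.
Dry descent to 1800 m: +9.8 × 0.8 km = +7.84°C, so T = 22.2°C.

22.2°C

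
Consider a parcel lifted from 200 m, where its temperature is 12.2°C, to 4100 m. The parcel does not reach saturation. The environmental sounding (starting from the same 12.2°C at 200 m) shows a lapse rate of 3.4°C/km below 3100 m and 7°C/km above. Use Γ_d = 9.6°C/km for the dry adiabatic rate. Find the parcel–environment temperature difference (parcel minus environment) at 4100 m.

Parcel:
  200 → 4100 m (dry, 9.6°C/km): ΔT = -9.6 × 3.9 = -37.44°C → T = -25.24°C
Environment:
  200 → 3100 m (environment, lower layer, 3.4°C/km): ΔT = -3.4 × 2.9 = -9.86°C → T = 2.34°C
  3100 → 4100 m (environment, upper layer, 7°C/km): ΔT = -7 × 1 = -7°C → T = -4.66°C
T_parcel − T_env = -25.24 − (-4.66) = -20.58°C

-20.58°C (parcel cooler than environment)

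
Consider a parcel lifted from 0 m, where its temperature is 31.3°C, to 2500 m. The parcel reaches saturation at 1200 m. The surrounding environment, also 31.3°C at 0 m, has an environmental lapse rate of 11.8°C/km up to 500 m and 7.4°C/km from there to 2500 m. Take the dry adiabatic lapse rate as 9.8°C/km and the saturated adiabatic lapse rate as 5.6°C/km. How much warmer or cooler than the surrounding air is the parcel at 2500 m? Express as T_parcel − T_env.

Parcel:
  0 → 1200 m (dry, 9.8°C/km): ΔT = -9.8 × 1.2 = -11.76°C → T = 19.54°C
  1200 → 2500 m (saturated, 5.6°C/km): ΔT = -5.6 × 1.3 = -7.28°C → T = 12.26°C
Environment:
  0 → 500 m (environment, lower layer, 11.8°C/km): ΔT = -11.8 × 0.5 = -5.9°C → T = 25.4°C
  500 → 2500 m (environment, upper layer, 7.4°C/km): ΔT = -7.4 × 2 = -14.8°C → T = 10.6°C
T_parcel − T_env = 12.26 − 10.6 = +1.66°C

+1.66°C (parcel warmer than environment)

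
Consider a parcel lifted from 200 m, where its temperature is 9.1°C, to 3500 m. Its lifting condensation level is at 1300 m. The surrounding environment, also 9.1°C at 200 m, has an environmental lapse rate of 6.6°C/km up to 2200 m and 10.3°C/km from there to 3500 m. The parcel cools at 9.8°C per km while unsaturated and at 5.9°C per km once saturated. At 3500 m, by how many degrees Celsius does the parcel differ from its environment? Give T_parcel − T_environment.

+2.83°C (parcel warmer than environment)

Parcel:
  200 → 1300 m (dry, 9.8°C/km): ΔT = -9.8 × 1.1 = -10.78°C → T = -1.68°C
  1300 → 3500 m (saturated, 5.9°C/km): ΔT = -5.9 × 2.2 = -12.98°C → T = -14.66°C
Environment:
  200 → 2200 m (environment, lower layer, 6.6°C/km): ΔT = -6.6 × 2 = -13.2°C → T = -4.1°C
  2200 → 3500 m (environment, upper layer, 10.3°C/km): ΔT = -10.3 × 1.3 = -13.39°C → T = -17.49°C
T_parcel − T_env = -14.66 − (-17.49) = +2.83°C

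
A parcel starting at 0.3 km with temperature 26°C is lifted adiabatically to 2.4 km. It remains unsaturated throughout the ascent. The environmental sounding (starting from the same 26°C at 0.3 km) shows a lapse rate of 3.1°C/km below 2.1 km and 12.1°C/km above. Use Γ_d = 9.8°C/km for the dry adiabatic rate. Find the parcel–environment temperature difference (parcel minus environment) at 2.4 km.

Parcel:
  300–2400 m, dry: Δz = 2.1 km ⇒ ΔT = -20.58°C; T = 5.42°C
Environment:
  300–2100 m, environment, lower layer: Δz = 1.8 km ⇒ ΔT = -5.58°C; T = 20.42°C
  2100–2400 m, environment, upper layer: Δz = 0.3 km ⇒ ΔT = -3.63°C; T = 16.79°C
T_parcel − T_env = 5.42 − 16.79 = -11.37°C

-11.37°C (parcel cooler than environment)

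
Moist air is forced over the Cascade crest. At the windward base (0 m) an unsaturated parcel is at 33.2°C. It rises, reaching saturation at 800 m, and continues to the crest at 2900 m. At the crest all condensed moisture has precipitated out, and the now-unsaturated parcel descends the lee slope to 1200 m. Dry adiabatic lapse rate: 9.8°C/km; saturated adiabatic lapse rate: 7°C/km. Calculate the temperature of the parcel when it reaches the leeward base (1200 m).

27.32°C

Dry to 800 m: -9.8 × 0.8 km = -7.84°C, so T = 25.36°C.
Saturated to 2900 m: -7 × 2.1 km = -14.7°C, so T = 10.66°C.
Dry descent to 1200 m: +9.8 × 1.7 km = +16.66°C, so T = 27.32°C.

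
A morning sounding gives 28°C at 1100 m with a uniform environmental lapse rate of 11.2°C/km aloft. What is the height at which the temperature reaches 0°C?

Height above start = (28 − 0) / 11.2 = 2.5 km
Altitude = 1100 m + 2500 m = 3600 m

3600 m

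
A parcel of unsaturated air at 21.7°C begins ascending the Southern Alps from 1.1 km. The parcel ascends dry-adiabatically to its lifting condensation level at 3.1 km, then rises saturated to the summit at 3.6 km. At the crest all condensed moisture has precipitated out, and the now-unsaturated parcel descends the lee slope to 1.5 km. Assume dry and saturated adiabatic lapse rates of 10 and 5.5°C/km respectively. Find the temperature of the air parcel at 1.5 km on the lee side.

1100–3100 m, dry: Δz = 2 km ⇒ ΔT = -20°C; T = 1.7°C
3100–3600 m, saturated: Δz = 0.5 km ⇒ ΔT = -2.75°C; T = -1.05°C
3600–1500 m, dry descent: Δz = 2.1 km ⇒ ΔT = +21°C; T = 19.95°C

19.95°C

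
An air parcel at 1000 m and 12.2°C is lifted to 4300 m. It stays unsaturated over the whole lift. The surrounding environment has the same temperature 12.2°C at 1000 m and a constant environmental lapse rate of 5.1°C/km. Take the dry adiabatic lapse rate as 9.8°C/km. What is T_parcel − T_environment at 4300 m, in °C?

Parcel:
  Dry to 4300 m: -9.8 × 3.3 km = -32.34°C, so T = -20.14°C.
Environment:
  Environment to 4300 m: -5.1 × 3.3 km = -16.83°C, so T = -4.63°C.
T_parcel − T_env = -20.14 − (-4.63) = -15.51°C

-15.51°C (parcel cooler than environment)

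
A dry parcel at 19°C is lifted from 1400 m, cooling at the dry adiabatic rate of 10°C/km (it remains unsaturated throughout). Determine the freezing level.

Height above start = (19 − 0) / 10 = 1.9 km
Altitude = 1400 m + 1900 m = 3300 m

3300 m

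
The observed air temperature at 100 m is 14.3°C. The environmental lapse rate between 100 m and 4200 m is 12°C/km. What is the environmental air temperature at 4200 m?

-34.9°C

100–4200 m, environmental: Δz = 4.1 km ⇒ ΔT = -49.2°C; T = -34.9°C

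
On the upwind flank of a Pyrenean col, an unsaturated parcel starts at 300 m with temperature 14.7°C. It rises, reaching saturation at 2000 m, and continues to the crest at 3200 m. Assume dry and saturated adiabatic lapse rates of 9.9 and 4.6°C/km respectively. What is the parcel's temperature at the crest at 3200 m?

-7.65°C

Dry to 2000 m: -9.9 × 1.7 km = -16.83°C, so T = -2.13°C.
Saturated to 3200 m: -4.6 × 1.2 km = -5.52°C, so T = -7.65°C.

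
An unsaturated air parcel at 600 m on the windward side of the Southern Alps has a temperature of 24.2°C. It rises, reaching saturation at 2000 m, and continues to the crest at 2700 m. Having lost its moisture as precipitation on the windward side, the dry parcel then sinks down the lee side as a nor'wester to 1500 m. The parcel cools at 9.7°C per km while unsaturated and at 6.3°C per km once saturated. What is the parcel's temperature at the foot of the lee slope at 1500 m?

Dry to 2000 m: -9.7 × 1.4 km = -13.58°C, so T = 10.62°C.
Saturated to 2700 m: -6.3 × 0.7 km = -4.41°C, so T = 6.21°C.
Dry descent to 1500 m: +9.7 × 1.2 km = +11.64°C, so T = 17.85°C.

17.85°C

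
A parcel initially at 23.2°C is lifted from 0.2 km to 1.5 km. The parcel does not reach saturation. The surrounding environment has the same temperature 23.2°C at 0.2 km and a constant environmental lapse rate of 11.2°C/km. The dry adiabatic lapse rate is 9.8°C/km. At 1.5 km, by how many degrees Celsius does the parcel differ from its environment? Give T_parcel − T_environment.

Parcel:
  Dry to 1500 m: -9.8 × 1.3 km = -12.74°C, so T = 10.46°C.
Environment:
  Environment to 1500 m: -11.2 × 1.3 km = -14.56°C, so T = 8.64°C.
T_parcel − T_env = 10.46 − 8.64 = +1.82°C

+1.82°C (parcel warmer than environment)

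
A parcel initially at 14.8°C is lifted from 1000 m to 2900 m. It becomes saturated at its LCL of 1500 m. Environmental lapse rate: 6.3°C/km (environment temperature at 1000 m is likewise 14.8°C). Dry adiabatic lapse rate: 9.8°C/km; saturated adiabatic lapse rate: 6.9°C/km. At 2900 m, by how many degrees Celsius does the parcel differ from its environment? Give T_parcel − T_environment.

Parcel:
  1000–1500 m, dry: Δz = 0.5 km ⇒ ΔT = -4.9°C; T = 9.9°C
  1500–2900 m, saturated: Δz = 1.4 km ⇒ ΔT = -9.66°C; T = 0.24°C
Environment:
  1000–2900 m, environment: Δz = 1.9 km ⇒ ΔT = -11.97°C; T = 2.83°C
T_parcel − T_env = 0.24 − 2.83 = -2.59°C

-2.59°C (parcel cooler than environment)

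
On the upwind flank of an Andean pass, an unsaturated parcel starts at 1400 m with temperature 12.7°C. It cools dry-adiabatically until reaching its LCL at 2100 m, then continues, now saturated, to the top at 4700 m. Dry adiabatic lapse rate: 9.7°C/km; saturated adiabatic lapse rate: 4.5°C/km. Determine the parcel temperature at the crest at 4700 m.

From 1400 m to 2100 m (dry): cools by 9.7 × 0.7 = 6.79°C, giving 5.91°C.
From 2100 m to 4700 m (saturated): cools by 4.5 × 2.6 = 11.7°C, giving -5.79°C.

-5.79°C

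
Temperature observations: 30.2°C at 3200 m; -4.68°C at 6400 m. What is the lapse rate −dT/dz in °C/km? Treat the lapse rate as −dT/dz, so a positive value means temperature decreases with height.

Γ = −ΔT/Δz = (30.2 − (-4.68)) / (6400 − 3200) m
  = 34.88°C / 3.2 km = 10.9°C/km

10.9°C/km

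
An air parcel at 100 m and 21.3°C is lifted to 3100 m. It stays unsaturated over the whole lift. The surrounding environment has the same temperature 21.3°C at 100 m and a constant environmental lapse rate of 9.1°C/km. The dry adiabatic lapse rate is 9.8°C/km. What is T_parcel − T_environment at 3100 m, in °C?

Parcel:
  100 → 3100 m (dry, 9.8°C/km): ΔT = -9.8 × 3 = -29.4°C → T = -8.1°C
Environment:
  100 → 3100 m (environment, 9.1°C/km): ΔT = -9.1 × 3 = -27.3°C → T = -6°C
T_parcel − T_env = -8.1 − (-6) = -2.1°C

-2.1°C (parcel cooler than environment)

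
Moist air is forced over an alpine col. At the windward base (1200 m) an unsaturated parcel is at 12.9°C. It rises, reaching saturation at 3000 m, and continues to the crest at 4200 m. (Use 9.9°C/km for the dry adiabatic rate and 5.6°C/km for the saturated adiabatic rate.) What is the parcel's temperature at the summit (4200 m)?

From 1200 m to 3000 m (dry): cools by 9.9 × 1.8 = 17.82°C, giving -4.92°C.
From 3000 m to 4200 m (saturated): cools by 5.6 × 1.2 = 6.72°C, giving -11.64°C.

-11.64°C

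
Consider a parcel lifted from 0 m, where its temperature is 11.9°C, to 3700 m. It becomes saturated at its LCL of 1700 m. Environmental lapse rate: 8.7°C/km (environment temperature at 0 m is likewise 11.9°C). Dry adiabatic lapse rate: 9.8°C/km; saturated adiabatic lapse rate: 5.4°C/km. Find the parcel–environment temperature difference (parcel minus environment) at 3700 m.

+4.73°C (parcel warmer than environment)

Parcel:
  From 0 m to 1700 m (dry): cools by 9.8 × 1.7 = 16.66°C, giving -4.76°C.
  From 1700 m to 3700 m (saturated): cools by 5.4 × 2 = 10.8°C, giving -15.56°C.
Environment:
  From 0 m to 3700 m (environment): cools by 8.7 × 3.7 = 32.19°C, giving -20.29°C.
T_parcel − T_env = -15.56 − (-20.29) = +4.73°C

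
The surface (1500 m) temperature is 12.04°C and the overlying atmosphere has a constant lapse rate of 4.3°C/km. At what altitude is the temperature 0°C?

4300 m

Height above start = (12.04 − 0) / 4.3 = 2.8 km
Altitude = 1500 m + 2800 m = 4300 m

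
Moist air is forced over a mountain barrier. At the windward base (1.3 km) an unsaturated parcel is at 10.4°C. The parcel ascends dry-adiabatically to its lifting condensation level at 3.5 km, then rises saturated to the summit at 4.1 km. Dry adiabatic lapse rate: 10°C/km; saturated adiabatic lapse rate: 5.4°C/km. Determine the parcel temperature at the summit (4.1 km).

Dry to 3500 m: -10 × 2.2 km = -22°C, so T = -11.6°C.
Saturated to 4100 m: -5.4 × 0.6 km = -3.24°C, so T = -14.84°C.

-14.84°C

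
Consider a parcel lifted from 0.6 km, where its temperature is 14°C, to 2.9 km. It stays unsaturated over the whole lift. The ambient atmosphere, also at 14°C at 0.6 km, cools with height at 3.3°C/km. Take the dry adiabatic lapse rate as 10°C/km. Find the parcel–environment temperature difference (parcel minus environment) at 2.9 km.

-15.41°C (parcel cooler than environment)

Parcel:
  600 → 2900 m (dry, 10°C/km): ΔT = -10 × 2.3 = -23°C → T = -9°C
Environment:
  600 → 2900 m (environment, 3.3°C/km): ΔT = -3.3 × 2.3 = -7.59°C → T = 6.41°C
T_parcel − T_env = -9 − 6.41 = -15.41°C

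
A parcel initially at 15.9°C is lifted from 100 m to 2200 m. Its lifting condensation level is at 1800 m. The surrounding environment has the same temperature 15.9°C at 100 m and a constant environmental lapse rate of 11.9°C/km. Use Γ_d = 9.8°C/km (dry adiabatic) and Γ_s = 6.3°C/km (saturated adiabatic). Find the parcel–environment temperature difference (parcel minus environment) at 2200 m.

+5.81°C (parcel warmer than environment)

Parcel:
  Dry to 1800 m: -9.8 × 1.7 km = -16.66°C, so T = -0.76°C.
  Saturated to 2200 m: -6.3 × 0.4 km = -2.52°C, so T = -3.28°C.
Environment:
  Environment to 2200 m: -11.9 × 2.1 km = -24.99°C, so T = -9.09°C.
T_parcel − T_env = -3.28 − (-9.09) = +5.81°C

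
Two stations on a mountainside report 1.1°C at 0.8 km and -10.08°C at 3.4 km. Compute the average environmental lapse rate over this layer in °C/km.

4.3°C/km

Γ = −ΔT/Δz = (1.1 − (-10.08)) / (3400 − 800) m
  = 11.18°C / 2.6 km = 4.3°C/km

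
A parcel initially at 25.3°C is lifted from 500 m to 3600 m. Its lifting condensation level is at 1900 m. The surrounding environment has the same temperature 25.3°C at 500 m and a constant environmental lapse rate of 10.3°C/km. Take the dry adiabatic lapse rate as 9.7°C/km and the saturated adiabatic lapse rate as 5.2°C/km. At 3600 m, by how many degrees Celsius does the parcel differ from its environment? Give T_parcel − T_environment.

Parcel:
  500 → 1900 m (dry, 9.7°C/km): ΔT = -9.7 × 1.4 = -13.58°C → T = 11.72°C
  1900 → 3600 m (saturated, 5.2°C/km): ΔT = -5.2 × 1.7 = -8.84°C → T = 2.88°C
Environment:
  500 → 3600 m (environment, 10.3°C/km): ΔT = -10.3 × 3.1 = -31.93°C → T = -6.63°C
T_parcel − T_env = 2.88 − (-6.63) = +9.51°C

+9.51°C (parcel warmer than environment)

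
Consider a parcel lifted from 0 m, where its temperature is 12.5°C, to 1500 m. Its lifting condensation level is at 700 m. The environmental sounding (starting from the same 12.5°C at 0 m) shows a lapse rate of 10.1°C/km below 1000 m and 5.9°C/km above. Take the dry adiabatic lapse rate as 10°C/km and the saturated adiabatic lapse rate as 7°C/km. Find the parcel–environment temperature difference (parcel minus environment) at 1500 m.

Parcel:
  0–700 m, dry: Δz = 0.7 km ⇒ ΔT = -7°C; T = 5.5°C
  700–1500 m, saturated: Δz = 0.8 km ⇒ ΔT = -5.6°C; T = -0.1°C
Environment:
  0–1000 m, environment, lower layer: Δz = 1 km ⇒ ΔT = -10.1°C; T = 2.4°C
  1000–1500 m, environment, upper layer: Δz = 0.5 km ⇒ ΔT = -2.95°C; T = -0.55°C
T_parcel − T_env = -0.1 − (-0.55) = +0.45°C

+0.45°C (parcel warmer than environment)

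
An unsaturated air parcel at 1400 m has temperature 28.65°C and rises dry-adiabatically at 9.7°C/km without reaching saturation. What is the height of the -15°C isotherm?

5900 m

Height above start = (28.65 − (-15)) / 9.7 = 4.5 km
Altitude = 1400 m + 4500 m = 5900 m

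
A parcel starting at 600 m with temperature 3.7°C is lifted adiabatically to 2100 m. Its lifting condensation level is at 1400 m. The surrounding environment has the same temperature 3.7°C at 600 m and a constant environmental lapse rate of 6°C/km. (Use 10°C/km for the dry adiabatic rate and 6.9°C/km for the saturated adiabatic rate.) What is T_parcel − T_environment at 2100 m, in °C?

-3.83°C (parcel cooler than environment)

Parcel:
  600 → 1400 m (dry, 10°C/km): ΔT = -10 × 0.8 = -8°C → T = -4.3°C
  1400 → 2100 m (saturated, 6.9°C/km): ΔT = -6.9 × 0.7 = -4.83°C → T = -9.13°C
Environment:
  600 → 2100 m (environment, 6°C/km): ΔT = -6 × 1.5 = -9°C → T = -5.3°C
T_parcel − T_env = -9.13 − (-5.3) = -3.83°C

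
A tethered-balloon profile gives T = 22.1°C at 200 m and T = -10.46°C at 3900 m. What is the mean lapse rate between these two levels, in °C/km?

Γ = −ΔT/Δz = (22.1 − (-10.46)) / (3900 − 200) m
  = 32.56°C / 3.7 km = 8.8°C/km

8.8°C/km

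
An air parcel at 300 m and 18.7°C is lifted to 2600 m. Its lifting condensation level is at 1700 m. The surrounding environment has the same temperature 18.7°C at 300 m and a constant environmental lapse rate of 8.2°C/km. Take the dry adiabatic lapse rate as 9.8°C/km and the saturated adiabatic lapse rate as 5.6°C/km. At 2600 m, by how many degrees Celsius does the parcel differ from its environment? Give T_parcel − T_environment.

+0.1°C (parcel warmer than environment)

Parcel:
  300 → 1700 m (dry, 9.8°C/km): ΔT = -9.8 × 1.4 = -13.72°C → T = 4.98°C
  1700 → 2600 m (saturated, 5.6°C/km): ΔT = -5.6 × 0.9 = -5.04°C → T = -0.06°C
Environment:
  300 → 2600 m (environment, 8.2°C/km): ΔT = -8.2 × 2.3 = -18.86°C → T = -0.16°C
T_parcel − T_env = -0.06 − (-0.16) = +0.1°C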